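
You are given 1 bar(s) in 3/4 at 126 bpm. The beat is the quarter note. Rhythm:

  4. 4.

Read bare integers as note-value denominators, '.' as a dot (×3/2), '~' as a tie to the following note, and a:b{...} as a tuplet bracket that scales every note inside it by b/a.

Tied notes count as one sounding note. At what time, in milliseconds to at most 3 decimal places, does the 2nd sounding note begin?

note 2 onset = 3/2b = 714.286ms

1. 0.0ms @ 0 + 714.286ms (3/2)
2. 714.286ms @ 3/2 + 714.286ms (3/2)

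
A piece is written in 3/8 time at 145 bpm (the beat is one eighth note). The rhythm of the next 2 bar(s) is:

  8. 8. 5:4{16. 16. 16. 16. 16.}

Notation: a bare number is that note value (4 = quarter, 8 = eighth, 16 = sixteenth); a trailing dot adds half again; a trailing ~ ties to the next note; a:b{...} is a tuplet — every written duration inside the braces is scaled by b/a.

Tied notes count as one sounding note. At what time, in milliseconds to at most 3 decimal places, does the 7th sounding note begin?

note 7 onset = 27/5b = 2234.483ms

1. 0.0ms @ 0 + 620.69ms (3/2)
2. 620.69ms @ 3/2 + 620.69ms (3/2)
3. 1241.379ms @ 3 + 248.276ms (3/5)
4. 1489.655ms @ 18/5 + 248.276ms (3/5)
5. 1737.931ms @ 21/5 + 248.276ms (3/5)
6. 1986.207ms @ 24/5 + 248.276ms (3/5)
7. 2234.483ms @ 27/5 + 248.276ms (3/5)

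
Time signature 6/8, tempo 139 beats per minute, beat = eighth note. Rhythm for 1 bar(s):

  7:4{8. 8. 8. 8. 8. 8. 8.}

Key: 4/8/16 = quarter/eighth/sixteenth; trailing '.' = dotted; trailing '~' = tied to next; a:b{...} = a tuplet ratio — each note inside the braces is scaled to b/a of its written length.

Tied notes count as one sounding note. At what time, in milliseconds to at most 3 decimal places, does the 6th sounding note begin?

1. 0.0ms @ 0 + 369.99ms (6/7)
2. 369.99ms @ 6/7 + 369.99ms (6/7)
3. 739.979ms @ 12/7 + 369.99ms (6/7)
4. 1109.969ms @ 18/7 + 369.99ms (6/7)
5. 1479.959ms @ 24/7 + 369.99ms (6/7)
6. 1849.949ms @ 30/7 + 369.99ms (6/7)
7. 2219.938ms @ 36/7 + 369.99ms (6/7)

note 6 onset = 30/7b = 1849.949ms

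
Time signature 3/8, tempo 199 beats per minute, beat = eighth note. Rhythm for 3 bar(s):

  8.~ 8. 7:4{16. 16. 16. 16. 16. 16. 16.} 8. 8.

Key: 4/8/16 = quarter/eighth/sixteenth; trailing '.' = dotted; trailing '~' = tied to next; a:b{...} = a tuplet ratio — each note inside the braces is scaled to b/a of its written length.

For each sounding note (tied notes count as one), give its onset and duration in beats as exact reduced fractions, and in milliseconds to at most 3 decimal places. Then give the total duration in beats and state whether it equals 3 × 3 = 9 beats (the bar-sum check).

1) 0.0ms=0b +904.523ms=3b
2) 904.523ms=3b +129.218ms=3/7b
3) 1033.74ms=24/7b +129.218ms=3/7b
4) 1162.958ms=27/7b +129.218ms=3/7b
5) 1292.175ms=30/7b +129.218ms=3/7b
6) 1421.393ms=33/7b +129.218ms=3/7b
7) 1550.61ms=36/7b +129.218ms=3/7b
8) 1679.828ms=39/7b +129.218ms=3/7b
9) 1809.045ms=6b +452.261ms=3/2b
10) 2261.307ms=15/2b +452.261ms=3/2b
Σ=9b of 9 (199bpm 3/8) — PASS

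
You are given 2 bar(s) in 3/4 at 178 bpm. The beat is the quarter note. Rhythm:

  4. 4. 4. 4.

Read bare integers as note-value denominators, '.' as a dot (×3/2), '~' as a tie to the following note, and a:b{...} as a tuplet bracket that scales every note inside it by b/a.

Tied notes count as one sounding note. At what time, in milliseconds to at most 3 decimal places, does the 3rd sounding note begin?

1. 0.0ms @ 0 + 505.618ms (3/2)
2. 505.618ms @ 3/2 + 505.618ms (3/2)
3. 1011.236ms @ 3 + 505.618ms (3/2)
4. 1516.854ms @ 9/2 + 505.618ms (3/2)

note 3 onset = 3b = 1011.236ms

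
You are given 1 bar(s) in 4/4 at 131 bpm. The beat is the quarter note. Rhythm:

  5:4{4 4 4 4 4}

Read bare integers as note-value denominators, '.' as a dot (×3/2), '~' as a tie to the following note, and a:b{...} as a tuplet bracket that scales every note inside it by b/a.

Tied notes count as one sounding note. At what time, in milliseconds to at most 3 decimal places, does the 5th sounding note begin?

1. 0.0ms @ 0 + 366.412ms (4/5)
2. 366.412ms @ 4/5 + 366.412ms (4/5)
3. 732.824ms @ 8/5 + 366.412ms (4/5)
4. 1099.237ms @ 12/5 + 366.412ms (4/5)
5. 1465.649ms @ 16/5 + 366.412ms (4/5)

note 5 onset = 16/5b = 1465.649ms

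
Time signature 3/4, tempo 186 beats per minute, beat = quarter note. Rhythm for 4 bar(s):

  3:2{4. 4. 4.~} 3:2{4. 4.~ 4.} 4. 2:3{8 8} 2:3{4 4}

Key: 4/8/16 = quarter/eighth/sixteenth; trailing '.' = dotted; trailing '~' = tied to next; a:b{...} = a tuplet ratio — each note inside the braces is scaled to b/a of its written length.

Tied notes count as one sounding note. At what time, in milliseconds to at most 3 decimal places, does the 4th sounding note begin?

1. 0.0ms @ 0 + 322.581ms (1)
2. 322.581ms @ 1 + 322.581ms (1)
3. 645.161ms @ 2 + 645.161ms (2)
4. 1290.323ms @ 4 + 645.161ms (2)
5. 1935.484ms @ 6 + 483.871ms (3/2)
6. 2419.355ms @ 15/2 + 241.935ms (3/4)
7. 2661.29ms @ 33/4 + 241.935ms (3/4)
8. 2903.226ms @ 9 + 483.871ms (3/2)
9. 3387.097ms @ 21/2 + 483.871ms (3/2)

note 4 onset = 4b = 1290.323ms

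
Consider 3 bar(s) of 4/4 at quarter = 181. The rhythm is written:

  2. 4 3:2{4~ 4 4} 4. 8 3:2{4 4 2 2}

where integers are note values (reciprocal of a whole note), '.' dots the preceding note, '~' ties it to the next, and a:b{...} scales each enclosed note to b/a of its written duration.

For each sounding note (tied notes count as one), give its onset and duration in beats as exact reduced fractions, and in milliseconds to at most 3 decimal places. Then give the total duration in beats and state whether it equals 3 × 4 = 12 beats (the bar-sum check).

1) 0.0ms=0b +994.475ms=3b
2) 994.475ms=3b +331.492ms=1b
3) 1325.967ms=4b +441.989ms=4/3b
4) 1767.956ms=16/3b +220.994ms=2/3b
5) 1988.95ms=6b +497.238ms=3/2b
6) 2486.188ms=15/2b +165.746ms=1/2b
7) 2651.934ms=8b +220.994ms=2/3b
8) 2872.928ms=26/3b +220.994ms=2/3b
9) 3093.923ms=28/3b +441.989ms=4/3b
10) 3535.912ms=32/3b +441.989ms=4/3b
Σ=12b of 12 (181bpm 4/4) — PASS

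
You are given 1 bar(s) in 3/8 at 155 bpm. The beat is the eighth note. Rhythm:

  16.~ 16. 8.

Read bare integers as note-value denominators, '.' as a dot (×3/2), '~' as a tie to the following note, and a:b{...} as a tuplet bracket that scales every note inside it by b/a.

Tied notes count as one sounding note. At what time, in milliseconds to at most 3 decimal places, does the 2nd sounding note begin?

note 2 onset = 3/2b = 580.645ms

1. 0.0ms @ 0 + 580.645ms (3/2)
2. 580.645ms @ 3/2 + 580.645ms (3/2)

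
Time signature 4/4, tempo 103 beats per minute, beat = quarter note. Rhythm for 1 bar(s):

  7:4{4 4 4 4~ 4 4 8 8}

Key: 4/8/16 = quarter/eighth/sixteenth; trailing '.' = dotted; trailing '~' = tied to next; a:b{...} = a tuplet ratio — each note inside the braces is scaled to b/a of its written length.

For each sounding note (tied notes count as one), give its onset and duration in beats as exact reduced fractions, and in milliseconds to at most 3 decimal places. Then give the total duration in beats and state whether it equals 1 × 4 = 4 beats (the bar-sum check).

1) 0.0ms=0b +332.871ms=4/7b
2) 332.871ms=4/7b +332.871ms=4/7b
3) 665.742ms=8/7b +332.871ms=4/7b
4) 998.613ms=12/7b +665.742ms=8/7b
5) 1664.355ms=20/7b +332.871ms=4/7b
6) 1997.226ms=24/7b +166.436ms=2/7b
7) 2163.662ms=26/7b +166.436ms=2/7b
Σ=4b of 4 (103bpm 4/4) — PASS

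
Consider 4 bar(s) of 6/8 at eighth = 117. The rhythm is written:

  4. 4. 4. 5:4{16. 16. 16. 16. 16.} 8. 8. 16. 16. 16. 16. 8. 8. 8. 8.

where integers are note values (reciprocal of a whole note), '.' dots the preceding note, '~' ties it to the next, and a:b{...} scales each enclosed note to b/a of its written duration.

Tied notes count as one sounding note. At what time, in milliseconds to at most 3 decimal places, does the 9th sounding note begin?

note 9 onset = 12b = 6153.846ms

1. 0.0ms @ 0 + 1538.462ms (3)
2. 1538.462ms @ 3 + 1538.462ms (3)
3. 3076.923ms @ 6 + 1538.462ms (3)
4. 4615.385ms @ 9 + 307.692ms (3/5)
5. 4923.077ms @ 48/5 + 307.692ms (3/5)
6. 5230.769ms @ 51/5 + 307.692ms (3/5)
7. 5538.462ms @ 54/5 + 307.692ms (3/5)
8. 5846.154ms @ 57/5 + 307.692ms (3/5)
9. 6153.846ms @ 12 + 769.231ms (3/2)
10. 6923.077ms @ 27/2 + 769.231ms (3/2)
11. 7692.308ms @ 15 + 384.615ms (3/4)
12. 8076.923ms @ 63/4 + 384.615ms (3/4)
13. 8461.538ms @ 33/2 + 384.615ms (3/4)
14. 8846.154ms @ 69/4 + 384.615ms (3/4)
15. 9230.769ms @ 18 + 769.231ms (3/2)
16. 10000.0ms @ 39/2 + 769.231ms (3/2)
17. 10769.231ms @ 21 + 769.231ms (3/2)
18. 11538.462ms @ 45/2 + 769.231ms (3/2)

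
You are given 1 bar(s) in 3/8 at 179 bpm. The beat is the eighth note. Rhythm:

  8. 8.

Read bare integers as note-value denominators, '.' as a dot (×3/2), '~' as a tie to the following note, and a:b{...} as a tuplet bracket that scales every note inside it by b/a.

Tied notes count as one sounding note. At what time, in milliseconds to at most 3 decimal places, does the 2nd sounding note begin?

1. 0.0ms @ 0 + 502.793ms (3/2)
2. 502.793ms @ 3/2 + 502.793ms (3/2)

note 2 onset = 3/2b = 502.793ms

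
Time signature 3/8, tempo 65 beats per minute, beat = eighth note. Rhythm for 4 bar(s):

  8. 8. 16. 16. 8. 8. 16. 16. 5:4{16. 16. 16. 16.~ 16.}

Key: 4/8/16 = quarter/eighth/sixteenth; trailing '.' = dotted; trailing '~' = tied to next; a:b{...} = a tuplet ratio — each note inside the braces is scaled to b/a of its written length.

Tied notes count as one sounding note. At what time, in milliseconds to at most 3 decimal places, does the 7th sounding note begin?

note 7 onset = 15/2b = 6923.077ms

1. 0.0ms @ 0 + 1384.615ms (3/2)
2. 1384.615ms @ 3/2 + 1384.615ms (3/2)
3. 2769.231ms @ 3 + 692.308ms (3/4)
4. 3461.538ms @ 15/4 + 692.308ms (3/4)
5. 4153.846ms @ 9/2 + 1384.615ms (3/2)
6. 5538.462ms @ 6 + 1384.615ms (3/2)
7. 6923.077ms @ 15/2 + 692.308ms (3/4)
8. 7615.385ms @ 33/4 + 692.308ms (3/4)
9. 8307.692ms @ 9 + 553.846ms (3/5)
10. 8861.538ms @ 48/5 + 553.846ms (3/5)
11. 9415.385ms @ 51/5 + 553.846ms (3/5)
12. 9969.231ms @ 54/5 + 1107.692ms (6/5)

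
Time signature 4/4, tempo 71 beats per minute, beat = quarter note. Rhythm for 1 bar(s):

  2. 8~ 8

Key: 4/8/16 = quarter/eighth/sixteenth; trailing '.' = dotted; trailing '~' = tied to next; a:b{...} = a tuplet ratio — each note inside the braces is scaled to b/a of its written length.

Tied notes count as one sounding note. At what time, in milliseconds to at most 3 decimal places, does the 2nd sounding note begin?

note 2 onset = 3b = 2535.211ms

1. 0.0ms @ 0 + 2535.211ms (3)
2. 2535.211ms @ 3 + 845.07ms (1)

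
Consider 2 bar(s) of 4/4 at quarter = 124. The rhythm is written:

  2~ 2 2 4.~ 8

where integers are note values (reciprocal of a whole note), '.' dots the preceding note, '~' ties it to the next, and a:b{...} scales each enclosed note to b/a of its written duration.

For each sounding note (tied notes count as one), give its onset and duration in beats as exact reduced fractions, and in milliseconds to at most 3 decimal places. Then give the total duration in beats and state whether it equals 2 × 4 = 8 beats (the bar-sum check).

1) 0.0ms=0b +1935.484ms=4b
2) 1935.484ms=4b +967.742ms=2b
3) 2903.226ms=6b +967.742ms=2b
Σ=8b of 8 (124bpm 4/4) — PASS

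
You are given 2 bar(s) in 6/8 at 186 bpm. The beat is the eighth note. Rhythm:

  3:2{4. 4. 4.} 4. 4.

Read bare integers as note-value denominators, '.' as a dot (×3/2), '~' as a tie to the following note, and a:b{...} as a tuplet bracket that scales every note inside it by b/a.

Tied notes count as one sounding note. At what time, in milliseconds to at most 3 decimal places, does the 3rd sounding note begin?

note 3 onset = 4b = 1290.323ms

1. 0.0ms @ 0 + 645.161ms (2)
2. 645.161ms @ 2 + 645.161ms (2)
3. 1290.323ms @ 4 + 645.161ms (2)
4. 1935.484ms @ 6 + 967.742ms (3)
5. 2903.226ms @ 9 + 967.742ms (3)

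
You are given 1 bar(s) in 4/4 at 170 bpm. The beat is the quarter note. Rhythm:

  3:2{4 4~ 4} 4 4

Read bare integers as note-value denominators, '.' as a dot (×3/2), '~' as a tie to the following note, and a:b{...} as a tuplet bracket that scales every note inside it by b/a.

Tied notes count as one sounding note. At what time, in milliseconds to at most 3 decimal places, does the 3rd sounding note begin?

1. 0.0ms @ 0 + 235.294ms (2/3)
2. 235.294ms @ 2/3 + 470.588ms (4/3)
3. 705.882ms @ 2 + 352.941ms (1)
4. 1058.824ms @ 3 + 352.941ms (1)

note 3 onset = 2b = 705.882ms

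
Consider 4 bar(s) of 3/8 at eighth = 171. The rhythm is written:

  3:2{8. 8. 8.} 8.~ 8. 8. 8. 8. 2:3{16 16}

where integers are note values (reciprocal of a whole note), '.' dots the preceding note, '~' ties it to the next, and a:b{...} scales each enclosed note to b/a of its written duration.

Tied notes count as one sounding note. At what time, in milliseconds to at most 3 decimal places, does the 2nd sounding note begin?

note 2 onset = 1b = 350.877ms

1. 0.0ms @ 0 + 350.877ms (1)
2. 350.877ms @ 1 + 350.877ms (1)
3. 701.754ms @ 2 + 350.877ms (1)
4. 1052.632ms @ 3 + 1052.632ms (3)
5. 2105.263ms @ 6 + 526.316ms (3/2)
6. 2631.579ms @ 15/2 + 526.316ms (3/2)
7. 3157.895ms @ 9 + 526.316ms (3/2)
8. 3684.211ms @ 21/2 + 263.158ms (3/4)
9. 3947.368ms @ 45/4 + 263.158ms (3/4)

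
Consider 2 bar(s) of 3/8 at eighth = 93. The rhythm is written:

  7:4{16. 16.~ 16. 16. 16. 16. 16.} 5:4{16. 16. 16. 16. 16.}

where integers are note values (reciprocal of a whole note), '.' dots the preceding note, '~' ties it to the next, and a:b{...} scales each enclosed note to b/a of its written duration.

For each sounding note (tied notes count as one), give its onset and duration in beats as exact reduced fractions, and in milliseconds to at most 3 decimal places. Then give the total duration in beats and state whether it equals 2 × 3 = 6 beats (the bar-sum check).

1) 0.0ms=0b +276.498ms=3/7b
2) 276.498ms=3/7b +552.995ms=6/7b
3) 829.493ms=9/7b +276.498ms=3/7b
4) 1105.991ms=12/7b +276.498ms=3/7b
5) 1382.488ms=15/7b +276.498ms=3/7b
6) 1658.986ms=18/7b +276.498ms=3/7b
7) 1935.484ms=3b +387.097ms=3/5b
8) 2322.581ms=18/5b +387.097ms=3/5b
9) 2709.677ms=21/5b +387.097ms=3/5b
10) 3096.774ms=24/5b +387.097ms=3/5b
11) 3483.871ms=27/5b +387.097ms=3/5b
Σ=6b of 6 (93bpm 3/8) — PASS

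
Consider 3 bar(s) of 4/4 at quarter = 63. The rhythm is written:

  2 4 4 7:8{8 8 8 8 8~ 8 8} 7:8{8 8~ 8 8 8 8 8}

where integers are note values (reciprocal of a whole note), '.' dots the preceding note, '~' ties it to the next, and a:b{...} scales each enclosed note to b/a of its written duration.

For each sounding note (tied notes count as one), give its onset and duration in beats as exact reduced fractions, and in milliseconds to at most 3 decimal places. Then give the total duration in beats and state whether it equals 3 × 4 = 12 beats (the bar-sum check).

1) 0.0ms=0b +1904.762ms=2b
2) 1904.762ms=2b +952.381ms=1b
3) 2857.143ms=3b +952.381ms=1b
4) 3809.524ms=4b +544.218ms=4/7b
5) 4353.741ms=32/7b +544.218ms=4/7b
6) 4897.959ms=36/7b +544.218ms=4/7b
7) 5442.177ms=40/7b +544.218ms=4/7b
8) 5986.395ms=44/7b +1088.435ms=8/7b
9) 7074.83ms=52/7b +544.218ms=4/7b
10) 7619.048ms=8b +544.218ms=4/7b
11) 8163.265ms=60/7b +1088.435ms=8/7b
12) 9251.701ms=68/7b +544.218ms=4/7b
13) 9795.918ms=72/7b +544.218ms=4/7b
14) 10340.136ms=76/7b +544.218ms=4/7b
15) 10884.354ms=80/7b +544.218ms=4/7b
Σ=12b of 12 (63bpm 4/4) — PASS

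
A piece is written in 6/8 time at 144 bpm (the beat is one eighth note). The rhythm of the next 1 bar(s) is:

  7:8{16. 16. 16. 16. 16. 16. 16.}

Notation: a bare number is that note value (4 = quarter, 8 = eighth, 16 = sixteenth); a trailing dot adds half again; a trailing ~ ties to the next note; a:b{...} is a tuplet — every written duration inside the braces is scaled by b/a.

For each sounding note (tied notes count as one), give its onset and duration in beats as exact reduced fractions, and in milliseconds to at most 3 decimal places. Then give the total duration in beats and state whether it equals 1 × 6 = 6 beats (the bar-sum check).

1) 0.0ms=0b +357.143ms=6/7b
2) 357.143ms=6/7b +357.143ms=6/7b
3) 714.286ms=12/7b +357.143ms=6/7b
4) 1071.429ms=18/7b +357.143ms=6/7b
5) 1428.571ms=24/7b +357.143ms=6/7b
6) 1785.714ms=30/7b +357.143ms=6/7b
7) 2142.857ms=36/7b +357.143ms=6/7b
Σ=6b of 6 (144bpm 6/8) — PASS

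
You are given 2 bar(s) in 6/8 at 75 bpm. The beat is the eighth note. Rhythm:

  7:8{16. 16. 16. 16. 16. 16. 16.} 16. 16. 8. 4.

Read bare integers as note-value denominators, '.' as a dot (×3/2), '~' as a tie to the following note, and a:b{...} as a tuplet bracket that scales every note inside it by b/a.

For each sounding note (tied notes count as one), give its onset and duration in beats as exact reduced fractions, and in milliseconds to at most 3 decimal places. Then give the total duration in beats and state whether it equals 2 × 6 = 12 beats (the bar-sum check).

1) 0.0ms=0b +685.714ms=6/7b
2) 685.714ms=6/7b +685.714ms=6/7b
3) 1371.429ms=12/7b +685.714ms=6/7b
4) 2057.143ms=18/7b +685.714ms=6/7b
5) 2742.857ms=24/7b +685.714ms=6/7b
6) 3428.571ms=30/7b +685.714ms=6/7b
7) 4114.286ms=36/7b +685.714ms=6/7b
8) 4800.0ms=6b +600.0ms=3/4b
9) 5400.0ms=27/4b +600.0ms=3/4b
10) 6000.0ms=15/2b +1200.0ms=3/2b
11) 7200.0ms=9b +2400.0ms=3b
Σ=12b of 12 (75bpm 6/8) — PASS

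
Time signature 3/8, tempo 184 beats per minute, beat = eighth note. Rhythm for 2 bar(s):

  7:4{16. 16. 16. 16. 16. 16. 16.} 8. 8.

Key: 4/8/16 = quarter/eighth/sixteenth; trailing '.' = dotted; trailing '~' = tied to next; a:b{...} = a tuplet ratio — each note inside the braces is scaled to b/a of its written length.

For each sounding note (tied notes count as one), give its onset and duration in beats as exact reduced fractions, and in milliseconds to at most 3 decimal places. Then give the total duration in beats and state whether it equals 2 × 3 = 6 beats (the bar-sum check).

1) 0.0ms=0b +139.752ms=3/7b
2) 139.752ms=3/7b +139.752ms=3/7b
3) 279.503ms=6/7b +139.752ms=3/7b
4) 419.255ms=9/7b +139.752ms=3/7b
5) 559.006ms=12/7b +139.752ms=3/7b
6) 698.758ms=15/7b +139.752ms=3/7b
7) 838.509ms=18/7b +139.752ms=3/7b
8) 978.261ms=3b +489.13ms=3/2b
9) 1467.391ms=9/2b +489.13ms=3/2b
Σ=6b of 6 (184bpm 3/8) — PASS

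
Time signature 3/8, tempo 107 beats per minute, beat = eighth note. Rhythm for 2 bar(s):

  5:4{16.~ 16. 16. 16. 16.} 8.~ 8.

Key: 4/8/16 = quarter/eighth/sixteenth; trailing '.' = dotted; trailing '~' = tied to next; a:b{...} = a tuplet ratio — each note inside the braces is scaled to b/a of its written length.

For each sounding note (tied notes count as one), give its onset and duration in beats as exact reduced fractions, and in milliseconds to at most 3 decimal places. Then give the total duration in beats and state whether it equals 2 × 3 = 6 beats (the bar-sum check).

1) 0.0ms=0b +672.897ms=6/5b
2) 672.897ms=6/5b +336.449ms=3/5b
3) 1009.346ms=9/5b +336.449ms=3/5b
4) 1345.794ms=12/5b +336.449ms=3/5b
5) 1682.243ms=3b +1682.243ms=3b
Σ=6b of 6 (107bpm 3/8) — PASS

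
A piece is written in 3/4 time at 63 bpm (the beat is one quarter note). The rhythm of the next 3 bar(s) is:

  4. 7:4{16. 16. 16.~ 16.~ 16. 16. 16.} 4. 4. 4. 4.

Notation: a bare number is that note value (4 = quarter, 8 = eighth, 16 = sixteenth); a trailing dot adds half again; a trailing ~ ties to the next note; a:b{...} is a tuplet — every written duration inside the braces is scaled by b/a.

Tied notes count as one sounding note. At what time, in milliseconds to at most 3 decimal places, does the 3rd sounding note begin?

note 3 onset = 12/7b = 1632.653ms

1. 0.0ms @ 0 + 1428.571ms (3/2)
2. 1428.571ms @ 3/2 + 204.082ms (3/14)
3. 1632.653ms @ 12/7 + 204.082ms (3/14)
4. 1836.735ms @ 27/14 + 612.245ms (9/14)
5. 2448.98ms @ 18/7 + 204.082ms (3/14)
6. 2653.061ms @ 39/14 + 204.082ms (3/14)
7. 2857.143ms @ 3 + 1428.571ms (3/2)
8. 4285.714ms @ 9/2 + 1428.571ms (3/2)
9. 5714.286ms @ 6 + 1428.571ms (3/2)
10. 7142.857ms @ 15/2 + 1428.571ms (3/2)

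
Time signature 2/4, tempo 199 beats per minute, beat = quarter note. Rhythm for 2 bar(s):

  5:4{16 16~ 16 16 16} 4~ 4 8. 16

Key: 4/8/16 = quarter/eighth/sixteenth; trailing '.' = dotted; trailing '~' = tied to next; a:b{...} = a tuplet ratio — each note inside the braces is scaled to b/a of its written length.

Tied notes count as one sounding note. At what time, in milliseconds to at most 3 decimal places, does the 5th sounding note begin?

note 5 onset = 1b = 301.508ms

1. 0.0ms @ 0 + 60.302ms (1/5)
2. 60.302ms @ 1/5 + 120.603ms (2/5)
3. 180.905ms @ 3/5 + 60.302ms (1/5)
4. 241.206ms @ 4/5 + 60.302ms (1/5)
5. 301.508ms @ 1 + 603.015ms (2)
6. 904.523ms @ 3 + 226.131ms (3/4)
7. 1130.653ms @ 15/4 + 75.377ms (1/4)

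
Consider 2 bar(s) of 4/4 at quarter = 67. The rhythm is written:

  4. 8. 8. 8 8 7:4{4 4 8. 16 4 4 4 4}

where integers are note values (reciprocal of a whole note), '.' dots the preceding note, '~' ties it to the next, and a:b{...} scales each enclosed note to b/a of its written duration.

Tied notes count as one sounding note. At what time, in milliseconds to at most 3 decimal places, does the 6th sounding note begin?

note 6 onset = 4b = 3582.09ms

1. 0.0ms @ 0 + 1343.284ms (3/2)
2. 1343.284ms @ 3/2 + 671.642ms (3/4)
3. 2014.925ms @ 9/4 + 671.642ms (3/4)
4. 2686.567ms @ 3 + 447.761ms (1/2)
5. 3134.328ms @ 7/2 + 447.761ms (1/2)
6. 3582.09ms @ 4 + 511.727ms (4/7)
7. 4093.817ms @ 32/7 + 511.727ms (4/7)
8. 4605.544ms @ 36/7 + 383.795ms (3/7)
9. 4989.339ms @ 39/7 + 127.932ms (1/7)
10. 5117.271ms @ 40/7 + 511.727ms (4/7)
11. 5628.998ms @ 44/7 + 511.727ms (4/7)
12. 6140.725ms @ 48/7 + 511.727ms (4/7)
13. 6652.452ms @ 52/7 + 511.727ms (4/7)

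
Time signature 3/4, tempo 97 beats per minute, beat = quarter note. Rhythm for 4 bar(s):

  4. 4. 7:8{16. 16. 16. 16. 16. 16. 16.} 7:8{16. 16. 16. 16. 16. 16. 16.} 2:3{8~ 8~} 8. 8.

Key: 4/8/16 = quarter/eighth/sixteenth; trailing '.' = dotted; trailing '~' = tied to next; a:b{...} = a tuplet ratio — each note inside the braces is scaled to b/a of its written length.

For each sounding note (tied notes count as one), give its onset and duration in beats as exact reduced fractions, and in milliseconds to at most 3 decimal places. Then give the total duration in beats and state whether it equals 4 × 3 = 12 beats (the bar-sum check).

1) 0.0ms=0b +927.835ms=3/2b
2) 927.835ms=3/2b +927.835ms=3/2b
3) 1855.67ms=3b +265.096ms=3/7b
4) 2120.766ms=24/7b +265.096ms=3/7b
5) 2385.862ms=27/7b +265.096ms=3/7b
6) 2650.957ms=30/7b +265.096ms=3/7b
7) 2916.053ms=33/7b +265.096ms=3/7b
8) 3181.149ms=36/7b +265.096ms=3/7b
9) 3446.244ms=39/7b +265.096ms=3/7b
10) 3711.34ms=6b +265.096ms=3/7b
11) 3976.436ms=45/7b +265.096ms=3/7b
12) 4241.532ms=48/7b +265.096ms=3/7b
13) 4506.627ms=51/7b +265.096ms=3/7b
14) 4771.723ms=54/7b +265.096ms=3/7b
15) 5036.819ms=57/7b +265.096ms=3/7b
16) 5301.915ms=60/7b +265.096ms=3/7b
17) 5567.01ms=9b +1391.753ms=9/4b
18) 6958.763ms=45/4b +463.918ms=3/4b
Σ=12b of 12 (97bpm 3/4) — PASS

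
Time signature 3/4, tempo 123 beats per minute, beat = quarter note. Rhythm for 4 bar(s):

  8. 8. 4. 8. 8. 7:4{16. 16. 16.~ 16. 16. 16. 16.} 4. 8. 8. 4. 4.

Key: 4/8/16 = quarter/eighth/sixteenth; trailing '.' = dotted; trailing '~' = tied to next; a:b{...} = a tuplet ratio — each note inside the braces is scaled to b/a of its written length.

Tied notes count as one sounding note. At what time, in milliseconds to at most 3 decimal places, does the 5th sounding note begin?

note 5 onset = 15/4b = 1829.268ms

1. 0.0ms @ 0 + 365.854ms (3/4)
2. 365.854ms @ 3/4 + 365.854ms (3/4)
3. 731.707ms @ 3/2 + 731.707ms (3/2)
4. 1463.415ms @ 3 + 365.854ms (3/4)
5. 1829.268ms @ 15/4 + 365.854ms (3/4)
6. 2195.122ms @ 9/2 + 104.53ms (3/14)
7. 2299.652ms @ 33/7 + 104.53ms (3/14)
8. 2404.181ms @ 69/14 + 209.059ms (3/7)
9. 2613.24ms @ 75/14 + 104.53ms (3/14)
10. 2717.77ms @ 39/7 + 104.53ms (3/14)
11. 2822.3ms @ 81/14 + 104.53ms (3/14)
12. 2926.829ms @ 6 + 731.707ms (3/2)
13. 3658.537ms @ 15/2 + 365.854ms (3/4)
14. 4024.39ms @ 33/4 + 365.854ms (3/4)
15. 4390.244ms @ 9 + 731.707ms (3/2)
16. 5121.951ms @ 21/2 + 731.707ms (3/2)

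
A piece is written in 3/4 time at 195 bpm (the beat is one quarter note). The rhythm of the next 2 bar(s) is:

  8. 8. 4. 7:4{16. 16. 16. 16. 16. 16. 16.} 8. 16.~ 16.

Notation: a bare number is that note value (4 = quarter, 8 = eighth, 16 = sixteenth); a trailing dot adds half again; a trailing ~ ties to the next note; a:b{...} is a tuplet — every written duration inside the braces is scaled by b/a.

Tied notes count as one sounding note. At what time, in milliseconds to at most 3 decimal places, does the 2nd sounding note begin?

note 2 onset = 3/4b = 230.769ms

1. 0.0ms @ 0 + 230.769ms (3/4)
2. 230.769ms @ 3/4 + 230.769ms (3/4)
3. 461.538ms @ 3/2 + 461.538ms (3/2)
4. 923.077ms @ 3 + 65.934ms (3/14)
5. 989.011ms @ 45/14 + 65.934ms (3/14)
6. 1054.945ms @ 24/7 + 65.934ms (3/14)
7. 1120.879ms @ 51/14 + 65.934ms (3/14)
8. 1186.813ms @ 27/7 + 65.934ms (3/14)
9. 1252.747ms @ 57/14 + 65.934ms (3/14)
10. 1318.681ms @ 30/7 + 65.934ms (3/14)
11. 1384.615ms @ 9/2 + 230.769ms (3/4)
12. 1615.385ms @ 21/4 + 230.769ms (3/4)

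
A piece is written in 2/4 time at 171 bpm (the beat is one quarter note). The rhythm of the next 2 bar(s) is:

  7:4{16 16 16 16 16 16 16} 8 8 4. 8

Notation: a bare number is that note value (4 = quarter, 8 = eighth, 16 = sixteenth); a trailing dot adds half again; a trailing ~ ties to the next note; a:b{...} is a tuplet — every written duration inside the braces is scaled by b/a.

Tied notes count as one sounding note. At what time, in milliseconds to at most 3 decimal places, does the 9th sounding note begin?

1. 0.0ms @ 0 + 50.125ms (1/7)
2. 50.125ms @ 1/7 + 50.125ms (1/7)
3. 100.251ms @ 2/7 + 50.125ms (1/7)
4. 150.376ms @ 3/7 + 50.125ms (1/7)
5. 200.501ms @ 4/7 + 50.125ms (1/7)
6. 250.627ms @ 5/7 + 50.125ms (1/7)
7. 300.752ms @ 6/7 + 50.125ms (1/7)
8. 350.877ms @ 1 + 175.439ms (1/2)
9. 526.316ms @ 3/2 + 175.439ms (1/2)
10. 701.754ms @ 2 + 526.316ms (3/2)
11. 1228.07ms @ 7/2 + 175.439ms (1/2)

note 9 onset = 3/2b = 526.316ms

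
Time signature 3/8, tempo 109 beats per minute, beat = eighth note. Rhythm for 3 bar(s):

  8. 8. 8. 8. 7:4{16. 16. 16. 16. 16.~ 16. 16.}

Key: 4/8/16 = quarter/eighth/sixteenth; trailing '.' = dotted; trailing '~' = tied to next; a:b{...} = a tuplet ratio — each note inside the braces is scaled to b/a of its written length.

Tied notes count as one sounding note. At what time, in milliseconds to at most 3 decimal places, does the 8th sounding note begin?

1. 0.0ms @ 0 + 825.688ms (3/2)
2. 825.688ms @ 3/2 + 825.688ms (3/2)
3. 1651.376ms @ 3 + 825.688ms (3/2)
4. 2477.064ms @ 9/2 + 825.688ms (3/2)
5. 3302.752ms @ 6 + 235.911ms (3/7)
6. 3538.663ms @ 45/7 + 235.911ms (3/7)
7. 3774.574ms @ 48/7 + 235.911ms (3/7)
8. 4010.485ms @ 51/7 + 235.911ms (3/7)
9. 4246.396ms @ 54/7 + 471.822ms (6/7)
10. 4718.218ms @ 60/7 + 235.911ms (3/7)

note 8 onset = 51/7b = 4010.485ms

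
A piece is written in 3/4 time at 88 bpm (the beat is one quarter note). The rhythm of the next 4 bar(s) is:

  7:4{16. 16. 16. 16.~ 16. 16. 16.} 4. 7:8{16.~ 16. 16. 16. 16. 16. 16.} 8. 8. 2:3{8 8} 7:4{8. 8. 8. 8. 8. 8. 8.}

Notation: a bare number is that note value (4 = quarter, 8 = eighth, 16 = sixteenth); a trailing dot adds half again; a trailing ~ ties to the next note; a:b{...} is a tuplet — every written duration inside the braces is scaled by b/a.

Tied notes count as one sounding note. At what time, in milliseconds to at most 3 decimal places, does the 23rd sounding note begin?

1. 0.0ms @ 0 + 146.104ms (3/14)
2. 146.104ms @ 3/14 + 146.104ms (3/14)
3. 292.208ms @ 3/7 + 146.104ms (3/14)
4. 438.312ms @ 9/14 + 292.208ms (3/7)
5. 730.519ms @ 15/14 + 146.104ms (3/14)
6. 876.623ms @ 9/7 + 146.104ms (3/14)
7. 1022.727ms @ 3/2 + 1022.727ms (3/2)
8. 2045.455ms @ 3 + 584.416ms (6/7)
9. 2629.87ms @ 27/7 + 292.208ms (3/7)
10. 2922.078ms @ 30/7 + 292.208ms (3/7)
11. 3214.286ms @ 33/7 + 292.208ms (3/7)
12. 3506.494ms @ 36/7 + 292.208ms (3/7)
13. 3798.701ms @ 39/7 + 292.208ms (3/7)
14. 4090.909ms @ 6 + 511.364ms (3/4)
15. 4602.273ms @ 27/4 + 511.364ms (3/4)
16. 5113.636ms @ 15/2 + 511.364ms (3/4)
17. 5625.0ms @ 33/4 + 511.364ms (3/4)
18. 6136.364ms @ 9 + 292.208ms (3/7)
19. 6428.571ms @ 66/7 + 292.208ms (3/7)
20. 6720.779ms @ 69/7 + 292.208ms (3/7)
21. 7012.987ms @ 72/7 + 292.208ms (3/7)
22. 7305.195ms @ 75/7 + 292.208ms (3/7)
23. 7597.403ms @ 78/7 + 292.208ms (3/7)
24. 7889.61ms @ 81/7 + 292.208ms (3/7)

note 23 onset = 78/7b = 7597.403ms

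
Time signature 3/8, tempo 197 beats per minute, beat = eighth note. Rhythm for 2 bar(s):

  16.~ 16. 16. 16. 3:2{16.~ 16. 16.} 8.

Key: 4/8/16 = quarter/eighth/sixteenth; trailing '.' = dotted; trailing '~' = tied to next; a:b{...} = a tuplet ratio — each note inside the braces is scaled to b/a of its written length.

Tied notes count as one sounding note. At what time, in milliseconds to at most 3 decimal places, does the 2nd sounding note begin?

1. 0.0ms @ 0 + 456.853ms (3/2)
2. 456.853ms @ 3/2 + 228.426ms (3/4)
3. 685.279ms @ 9/4 + 228.426ms (3/4)
4. 913.706ms @ 3 + 304.569ms (1)
5. 1218.274ms @ 4 + 152.284ms (1/2)
6. 1370.558ms @ 9/2 + 456.853ms (3/2)

note 2 onset = 3/2b = 456.853ms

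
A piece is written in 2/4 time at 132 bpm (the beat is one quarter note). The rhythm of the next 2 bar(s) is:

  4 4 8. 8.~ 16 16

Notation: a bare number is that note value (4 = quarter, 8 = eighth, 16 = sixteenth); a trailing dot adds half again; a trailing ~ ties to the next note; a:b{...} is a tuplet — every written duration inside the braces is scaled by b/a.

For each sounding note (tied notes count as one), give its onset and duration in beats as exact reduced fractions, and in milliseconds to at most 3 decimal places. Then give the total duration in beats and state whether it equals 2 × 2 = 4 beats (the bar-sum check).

1) 0.0ms=0b +454.545ms=1b
2) 454.545ms=1b +454.545ms=1b
3) 909.091ms=2b +340.909ms=3/4b
4) 1250.0ms=11/4b +454.545ms=1b
5) 1704.545ms=15/4b +113.636ms=1/4b
Σ=4b of 4 (132bpm 2/4) — PASS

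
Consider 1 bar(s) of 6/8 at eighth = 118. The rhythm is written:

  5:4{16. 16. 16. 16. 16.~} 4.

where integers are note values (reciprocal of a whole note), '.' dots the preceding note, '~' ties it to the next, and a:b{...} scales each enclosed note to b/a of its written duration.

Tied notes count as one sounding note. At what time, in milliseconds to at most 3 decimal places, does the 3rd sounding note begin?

1. 0.0ms @ 0 + 305.085ms (3/5)
2. 305.085ms @ 3/5 + 305.085ms (3/5)
3. 610.169ms @ 6/5 + 305.085ms (3/5)
4. 915.254ms @ 9/5 + 305.085ms (3/5)
5. 1220.339ms @ 12/5 + 1830.508ms (18/5)

note 3 onset = 6/5b = 610.169ms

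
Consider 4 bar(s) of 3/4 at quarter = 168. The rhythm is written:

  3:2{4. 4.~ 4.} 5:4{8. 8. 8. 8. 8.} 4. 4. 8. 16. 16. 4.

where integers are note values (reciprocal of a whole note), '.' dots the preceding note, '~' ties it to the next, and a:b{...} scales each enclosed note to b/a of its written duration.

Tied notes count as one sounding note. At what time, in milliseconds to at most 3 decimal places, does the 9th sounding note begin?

note 9 onset = 15/2b = 2678.571ms

1. 0.0ms @ 0 + 357.143ms (1)
2. 357.143ms @ 1 + 714.286ms (2)
3. 1071.429ms @ 3 + 214.286ms (3/5)
4. 1285.714ms @ 18/5 + 214.286ms (3/5)
5. 1500.0ms @ 21/5 + 214.286ms (3/5)
6. 1714.286ms @ 24/5 + 214.286ms (3/5)
7. 1928.571ms @ 27/5 + 214.286ms (3/5)
8. 2142.857ms @ 6 + 535.714ms (3/2)
9. 2678.571ms @ 15/2 + 535.714ms (3/2)
10. 3214.286ms @ 9 + 267.857ms (3/4)
11. 3482.143ms @ 39/4 + 133.929ms (3/8)
12. 3616.071ms @ 81/8 + 133.929ms (3/8)
13. 3750.0ms @ 21/2 + 535.714ms (3/2)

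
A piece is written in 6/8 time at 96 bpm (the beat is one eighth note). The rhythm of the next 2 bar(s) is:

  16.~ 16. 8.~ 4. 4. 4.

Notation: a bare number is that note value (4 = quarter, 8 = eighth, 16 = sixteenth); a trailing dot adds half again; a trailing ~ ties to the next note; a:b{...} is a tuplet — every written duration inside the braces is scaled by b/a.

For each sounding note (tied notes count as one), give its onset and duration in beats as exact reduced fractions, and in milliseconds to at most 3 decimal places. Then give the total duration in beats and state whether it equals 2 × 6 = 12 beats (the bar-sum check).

1) 0.0ms=0b +937.5ms=3/2b
2) 937.5ms=3/2b +2812.5ms=9/2b
3) 3750.0ms=6b +1875.0ms=3b
4) 5625.0ms=9b +1875.0ms=3b
Σ=12b of 12 (96bpm 6/8) — PASS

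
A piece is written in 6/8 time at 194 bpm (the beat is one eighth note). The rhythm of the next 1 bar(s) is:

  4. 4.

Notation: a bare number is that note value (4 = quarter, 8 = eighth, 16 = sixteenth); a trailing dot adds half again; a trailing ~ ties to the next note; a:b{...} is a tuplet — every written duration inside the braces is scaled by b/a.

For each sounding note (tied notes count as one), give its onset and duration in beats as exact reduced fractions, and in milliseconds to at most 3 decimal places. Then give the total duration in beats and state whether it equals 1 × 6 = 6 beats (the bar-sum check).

1) 0.0ms=0b +927.835ms=3b
2) 927.835ms=3b +927.835ms=3b
Σ=6b of 6 (194bpm 6/8) — PASS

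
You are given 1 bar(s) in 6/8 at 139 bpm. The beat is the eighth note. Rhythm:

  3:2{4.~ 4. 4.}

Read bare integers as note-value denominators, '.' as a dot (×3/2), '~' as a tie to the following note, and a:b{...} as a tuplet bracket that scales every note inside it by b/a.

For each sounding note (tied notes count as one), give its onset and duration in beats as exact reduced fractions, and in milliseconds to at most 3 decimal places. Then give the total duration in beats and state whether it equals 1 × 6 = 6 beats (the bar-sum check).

1) 0.0ms=0b +1726.619ms=4b
2) 1726.619ms=4b +863.309ms=2b
Σ=6b of 6 (139bpm 6/8) — PASS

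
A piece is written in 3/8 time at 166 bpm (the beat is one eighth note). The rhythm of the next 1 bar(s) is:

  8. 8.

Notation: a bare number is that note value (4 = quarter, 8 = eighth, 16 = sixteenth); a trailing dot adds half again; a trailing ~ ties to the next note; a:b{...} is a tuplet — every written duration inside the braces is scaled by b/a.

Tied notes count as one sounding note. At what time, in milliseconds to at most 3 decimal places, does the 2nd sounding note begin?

1. 0.0ms @ 0 + 542.169ms (3/2)
2. 542.169ms @ 3/2 + 542.169ms (3/2)

note 2 onset = 3/2b = 542.169ms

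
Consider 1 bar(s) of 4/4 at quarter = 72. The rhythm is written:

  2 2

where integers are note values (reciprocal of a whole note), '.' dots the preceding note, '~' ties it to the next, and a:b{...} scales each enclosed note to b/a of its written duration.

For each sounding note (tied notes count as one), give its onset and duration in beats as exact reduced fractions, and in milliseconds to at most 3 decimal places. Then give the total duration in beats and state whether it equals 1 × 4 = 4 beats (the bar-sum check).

1) 0.0ms=0b +1666.667ms=2b
2) 1666.667ms=2b +1666.667ms=2b
Σ=4b of 4 (72bpm 4/4) — PASS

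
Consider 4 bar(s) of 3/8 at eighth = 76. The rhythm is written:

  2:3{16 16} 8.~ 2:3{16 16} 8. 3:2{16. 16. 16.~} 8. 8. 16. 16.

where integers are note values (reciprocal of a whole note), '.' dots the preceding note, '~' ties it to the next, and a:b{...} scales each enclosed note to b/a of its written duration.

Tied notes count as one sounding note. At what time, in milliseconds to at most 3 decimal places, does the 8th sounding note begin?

note 8 onset = 7b = 5526.316ms

1. 0.0ms @ 0 + 592.105ms (3/4)
2. 592.105ms @ 3/4 + 592.105ms (3/4)
3. 1184.211ms @ 3/2 + 1776.316ms (9/4)
4. 2960.526ms @ 15/4 + 592.105ms (3/4)
5. 3552.632ms @ 9/2 + 1184.211ms (3/2)
6. 4736.842ms @ 6 + 394.737ms (1/2)
7. 5131.579ms @ 13/2 + 394.737ms (1/2)
8. 5526.316ms @ 7 + 1578.947ms (2)
9. 7105.263ms @ 9 + 1184.211ms (3/2)
10. 8289.474ms @ 21/2 + 592.105ms (3/4)
11. 8881.579ms @ 45/4 + 592.105ms (3/4)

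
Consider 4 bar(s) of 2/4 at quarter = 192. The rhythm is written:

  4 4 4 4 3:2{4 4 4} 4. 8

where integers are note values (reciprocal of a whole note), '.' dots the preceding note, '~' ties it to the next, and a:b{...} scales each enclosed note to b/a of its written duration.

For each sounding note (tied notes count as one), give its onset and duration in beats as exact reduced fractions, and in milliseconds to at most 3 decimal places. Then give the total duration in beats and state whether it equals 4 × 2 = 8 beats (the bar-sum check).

1) 0.0ms=0b +312.5ms=1b
2) 312.5ms=1b +312.5ms=1b
3) 625.0ms=2b +312.5ms=1b
4) 937.5ms=3b +312.5ms=1b
5) 1250.0ms=4b +208.333ms=2/3b
6) 1458.333ms=14/3b +208.333ms=2/3b
7) 1666.667ms=16/3b +208.333ms=2/3b
8) 1875.0ms=6b +468.75ms=3/2b
9) 2343.75ms=15/2b +156.25ms=1/2b
Σ=8b of 8 (192bpm 2/4) — PASS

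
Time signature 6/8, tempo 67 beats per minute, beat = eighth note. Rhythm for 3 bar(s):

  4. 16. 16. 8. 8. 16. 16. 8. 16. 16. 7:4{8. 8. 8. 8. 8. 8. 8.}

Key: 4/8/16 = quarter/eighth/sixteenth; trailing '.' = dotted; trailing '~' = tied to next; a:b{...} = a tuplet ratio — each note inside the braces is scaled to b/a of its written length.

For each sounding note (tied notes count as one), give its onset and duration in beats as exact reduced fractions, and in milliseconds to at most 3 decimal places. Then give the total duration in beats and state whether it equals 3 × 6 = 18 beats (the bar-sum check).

1) 0.0ms=0b +2686.567ms=3b
2) 2686.567ms=3b +671.642ms=3/4b
3) 3358.209ms=15/4b +671.642ms=3/4b
4) 4029.851ms=9/2b +1343.284ms=3/2b
5) 5373.134ms=6b +1343.284ms=3/2b
6) 6716.418ms=15/2b +671.642ms=3/4b
7) 7388.06ms=33/4b +671.642ms=3/4b
8) 8059.701ms=9b +1343.284ms=3/2b
9) 9402.985ms=21/2b +671.642ms=3/4b
10) 10074.627ms=45/4b +671.642ms=3/4b
11) 10746.269ms=12b +767.591ms=6/7b
12) 11513.859ms=90/7b +767.591ms=6/7b
13) 12281.45ms=96/7b +767.591ms=6/7b
14) 13049.041ms=102/7b +767.591ms=6/7b
15) 13816.631ms=108/7b +767.591ms=6/7b
16) 14584.222ms=114/7b +767.591ms=6/7b
17) 15351.812ms=120/7b +767.591ms=6/7b
Σ=18b of 18 (67bpm 6/8) — PASS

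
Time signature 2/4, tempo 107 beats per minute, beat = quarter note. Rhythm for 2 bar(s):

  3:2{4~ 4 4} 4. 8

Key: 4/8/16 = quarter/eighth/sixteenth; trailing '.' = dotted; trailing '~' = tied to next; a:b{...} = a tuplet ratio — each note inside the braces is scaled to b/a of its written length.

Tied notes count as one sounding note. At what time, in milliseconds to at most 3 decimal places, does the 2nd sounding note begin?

note 2 onset = 4/3b = 747.664ms

1. 0.0ms @ 0 + 747.664ms (4/3)
2. 747.664ms @ 4/3 + 373.832ms (2/3)
3. 1121.495ms @ 2 + 841.121ms (3/2)
4. 1962.617ms @ 7/2 + 280.374ms (1/2)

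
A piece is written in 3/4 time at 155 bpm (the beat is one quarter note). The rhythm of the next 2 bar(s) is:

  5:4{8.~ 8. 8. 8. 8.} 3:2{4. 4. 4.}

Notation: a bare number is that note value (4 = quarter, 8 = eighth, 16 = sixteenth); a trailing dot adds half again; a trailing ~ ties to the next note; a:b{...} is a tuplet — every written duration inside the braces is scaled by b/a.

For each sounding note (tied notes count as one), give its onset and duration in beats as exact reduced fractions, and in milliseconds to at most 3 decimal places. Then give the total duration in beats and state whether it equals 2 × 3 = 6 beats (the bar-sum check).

1) 0.0ms=0b +464.516ms=6/5b
2) 464.516ms=6/5b +232.258ms=3/5b
3) 696.774ms=9/5b +232.258ms=3/5b
4) 929.032ms=12/5b +232.258ms=3/5b
5) 1161.29ms=3b +387.097ms=1b
6) 1548.387ms=4b +387.097ms=1b
7) 1935.484ms=5b +387.097ms=1b
Σ=6b of 6 (155bpm 3/4) — PASS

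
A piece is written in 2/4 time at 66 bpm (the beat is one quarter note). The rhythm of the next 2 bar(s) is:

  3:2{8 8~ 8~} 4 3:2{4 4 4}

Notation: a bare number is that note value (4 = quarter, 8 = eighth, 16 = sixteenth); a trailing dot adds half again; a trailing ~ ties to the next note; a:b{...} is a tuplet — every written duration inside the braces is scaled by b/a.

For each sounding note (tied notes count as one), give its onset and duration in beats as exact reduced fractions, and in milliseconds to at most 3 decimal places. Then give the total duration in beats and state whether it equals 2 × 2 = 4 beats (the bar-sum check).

1) 0.0ms=0b +303.03ms=1/3b
2) 303.03ms=1/3b +1515.152ms=5/3b
3) 1818.182ms=2b +606.061ms=2/3b
4) 2424.242ms=8/3b +606.061ms=2/3b
5) 3030.303ms=10/3b +606.061ms=2/3b
Σ=4b of 4 (66bpm 2/4) — PASS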